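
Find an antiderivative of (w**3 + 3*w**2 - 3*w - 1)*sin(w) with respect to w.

Use integration by parts with u = w**3 + 3*w**2 - 3*w - 1, dv = sin(w) dw, so v = -cos(w).
Apply parts 3 times (tabular method): alternate signs, differentiate u down to 0, integrate dv up.

-w**3*cos(w) + 3*w**2*sin(w) - 3*w**2*cos(w) + 6*w*sin(w) + 9*w*cos(w) - 9*sin(w) + 7*cos(w) + C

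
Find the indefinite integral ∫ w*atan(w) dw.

w**2*atan(w)/2 - w/2 + atan(w)/2 + C

Use integration by parts with u = arctan(w), dv = w dw.
Then du = 1/(w**2 + 1) dw.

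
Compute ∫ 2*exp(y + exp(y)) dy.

Let u = exp(y), so du = (exp(y)) dy.
Rewriting, the integral becomes 2·∫ e^u du = 2·e^u.
Substituting back, u = exp(y).

2*exp(exp(y)) + C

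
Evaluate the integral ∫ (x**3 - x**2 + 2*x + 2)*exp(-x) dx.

Use integration by parts with u = x**3 - x**2 + 2*x + 2, dv = exp(-x) dx, so v = -exp(-x).
Apply parts 3 times (tabular method): alternate signs, differentiate u down to 0, integrate dv up.

(-x**3 - 2*x**2 - 6*x - 8)*exp(-x) + C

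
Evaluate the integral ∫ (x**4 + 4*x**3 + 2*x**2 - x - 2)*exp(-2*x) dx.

(-x**4 - 6*x**3 - 11*x**2 - 10*x - 3)*exp(-2*x)/2 + C

Use integration by parts with u = x**4 + 4*x**3 + 2*x**2 - x - 2, dv = exp(-2*x) dx, so v = -exp(-2*x)/2.
Apply parts 4 times (tabular method): alternate signs, differentiate u down to 0, integrate dv up.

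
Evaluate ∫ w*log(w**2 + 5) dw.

Let u = w**2 + 5, so du = (2*w) dw.
The integral becomes (1/2)·∫ log(u) du; integrate by parts with u′=log(u), dv′=du.

w**2*log(w**2 + 5)/2 - w**2/2 + 5*log(w**2 + 5)/2 + C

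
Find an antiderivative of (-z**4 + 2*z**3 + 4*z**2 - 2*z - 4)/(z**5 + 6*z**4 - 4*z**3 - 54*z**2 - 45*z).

Factor the denominator: z*(z - 3)*(z + 1)*(z + 3)*(z + 5).
Partial-fraction decomposition: -769/(320*(z + 5)) + 97/(72*(z + 3)) - 1/(32*(z + 1)) - 1/(576*(z - 3)) + 4/(45*z).
Integrate each term: A/(z−a) contributes A·log|z−a|.

4*log(z)/45 - log(z - 3)/576 - log(z + 1)/32 + 97*log(z + 3)/72 - 769*log(z + 5)/320 + C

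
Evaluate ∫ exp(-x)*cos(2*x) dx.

Let I denote the integral. Integrate by parts with u = cos(2*x), dv = exp(-x) dx, so v = -exp(-x): I = -exp(-x)*cos(2*x) − 2·∫ exp(-x)*sin(2*x) dx.
Apply parts again with u = sin(2*x), dv = exp(-x) dx: ∫ exp(-x)*sin(2*x) dx = -exp(-x)*sin(2*x) + 2·I. Substituting back brings back I: I = 2*exp(-x)*sin(2*x) - exp(-x)*cos(2*x) − 4·I.
Solving for I: (1 + 4)·I equals the remaining terms, so I = (1/5)·(2*exp(-x)*sin(2*x) - exp(-x)*cos(2*x)).

2*exp(-x)*sin(2*x)/5 - exp(-x)*cos(2*x)/5 + C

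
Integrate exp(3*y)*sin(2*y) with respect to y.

Let I denote the integral. Integrate by parts with u = sin(2*y), dv = exp(3*y) dy, so v = exp(3*y)/3: I = exp(3*y)*sin(2*y)/3 − (2/3)·∫ exp(3*y)*cos(2*y) dy.
Apply parts again with u = cos(2*y), dv = exp(3*y) dy: ∫ exp(3*y)*cos(2*y) dy = exp(3*y)*cos(2*y)/3 + (2/3)·I. Substituting back brings back I: I = exp(3*y)*sin(2*y)/3 - 2*exp(3*y)*cos(2*y)/9 − (4/9)·I.
Solving for I: (1 + 4/9)·I equals the remaining terms, so I = (9/13)·(exp(3*y)*sin(2*y)/3 - 2*exp(3*y)*cos(2*y)/9).

3*exp(3*y)*sin(2*y)/13 - 2*exp(3*y)*cos(2*y)/13 + C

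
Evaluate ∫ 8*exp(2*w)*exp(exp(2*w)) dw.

Let u = exp(2*w), so du = (2*exp(2*w)) dw.
Rewriting, the integral becomes 4·∫ e^u du = 4·e^u.
Substituting back, u = exp(2*w).

4*exp(exp(2*w)) + C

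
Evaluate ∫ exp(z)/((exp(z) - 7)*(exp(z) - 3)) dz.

Let u = e^z, du = e^z dz.
The integral becomes ∫ du/((u-3)(u-7)); decompose into partial fractions.

log(exp(z) - 7)/4 - log(exp(z) - 3)/4 + C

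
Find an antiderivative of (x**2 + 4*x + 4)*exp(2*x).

(2*x**2 + 6*x + 5)*exp(2*x)/4 + C

Use integration by parts with u = x**2 + 4*x + 4, dv = exp(2*x) dx, so v = exp(2*x)/2.
Apply parts 2 times (tabular method): alternate signs, differentiate u down to 0, integrate dv up.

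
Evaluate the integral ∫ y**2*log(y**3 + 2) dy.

y**3*log(y**3 + 2)/3 - y**3/3 + 2*log(y**3 + 2)/3 + C

Let u = y**3 + 2, so du = (3*y**2) dy.
The integral becomes (1/3)·∫ log(u) du; integrate by parts with u′=log(u), dv′=du.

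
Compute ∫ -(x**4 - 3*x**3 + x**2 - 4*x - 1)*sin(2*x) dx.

Use integration by parts with u = x**4 - 3*x**3 + x**2 - 4*x - 1, dv = -sin(2*x) dx, so v = cos(2*x)/2.
Apply parts 4 times (tabular method): alternate signs, differentiate u down to 0, integrate dv up.

x**4*cos(2*x)/2 - x**3*sin(2*x) - 3*x**3*cos(2*x)/2 + 9*x**2*sin(2*x)/4 - x**2*cos(2*x) + x*sin(2*x) + x*cos(2*x)/4 - sin(2*x)/8 + C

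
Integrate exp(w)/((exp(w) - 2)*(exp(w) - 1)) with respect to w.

Let u = e^w, du = e^w dw.
The integral becomes ∫ du/((u-1)(u-2)); decompose into partial fractions.

log(exp(w) - 2) - log(exp(w) - 1) + C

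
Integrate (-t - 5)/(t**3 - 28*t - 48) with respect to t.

Factor the denominator: (t - 6)*(t + 2)*(t + 4).
Partial-fraction decomposition: -1/(20*(t + 4)) + 3/(16*(t + 2)) - 11/(80*(t - 6)).
Integrate each term: A/(t−a) contributes A·log|t−a|.

-11*log(t - 6)/80 + 3*log(t + 2)/16 - log(t + 4)/20 + C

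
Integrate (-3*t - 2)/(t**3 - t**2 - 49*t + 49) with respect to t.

-23*log(t - 7)/84 + 5*log(t - 1)/48 + 19*log(t + 7)/112 + C

Factor the denominator: (t - 7)*(t - 1)*(t + 7).
Partial-fraction decomposition: 19/(112*(t + 7)) + 5/(48*(t - 1)) - 23/(84*(t - 7)).
Integrate each term: A/(t−a) contributes A·log|t−a|.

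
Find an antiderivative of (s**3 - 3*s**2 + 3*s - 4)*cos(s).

s**3*sin(s) - 3*s**2*sin(s) + 3*s**2*cos(s) - 3*s*sin(s) - 6*s*cos(s) + 2*sin(s) - 3*cos(s) + C

Use integration by parts with u = s**3 - 3*s**2 + 3*s - 4, dv = cos(s) ds, so v = sin(s).
Apply parts 3 times (tabular method): alternate signs, differentiate u down to 0, integrate dv up.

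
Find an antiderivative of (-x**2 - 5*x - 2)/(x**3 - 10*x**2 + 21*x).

-2*log(x)/21 - 43*log(x - 7)/14 + 13*log(x - 3)/6 + C

Factor the denominator: x*(x - 7)*(x - 3).
Partial-fraction decomposition: 13/(6*(x - 3)) - 43/(14*(x - 7)) - 2/(21*x).
Integrate each term: A/(x−a) contributes A·log|x−a|.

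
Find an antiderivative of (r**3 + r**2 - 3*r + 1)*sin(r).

-r**3*cos(r) + 3*r**2*sin(r) - r**2*cos(r) + 2*r*sin(r) + 9*r*cos(r) - 9*sin(r) + cos(r) + C

Use integration by parts with u = r**3 + r**2 - 3*r + 1, dv = sin(r) dr, so v = -cos(r).
Apply parts 3 times (tabular method): alternate signs, differentiate u down to 0, integrate dv up.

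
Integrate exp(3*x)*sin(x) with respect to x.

3*exp(3*x)*sin(x)/10 - exp(3*x)*cos(x)/10 + C

Let I denote the integral. Integrate by parts with u = sin(x), dv = exp(3*x) dx, so v = exp(3*x)/3: I = exp(3*x)*sin(x)/3 − (1/3)·∫ exp(3*x)*cos(x) dx.
Apply parts again with u = cos(x), dv = exp(3*x) dx: ∫ exp(3*x)*cos(x) dx = exp(3*x)*cos(x)/3 + (1/3)·I. Substituting back brings back I: I = exp(3*x)*sin(x)/3 - exp(3*x)*cos(x)/9 − (1/9)·I.
Solving for I: (1 + 1/9)·I equals the remaining terms, so I = (9/10)·(exp(3*x)*sin(x)/3 - exp(3*x)*cos(x)/9).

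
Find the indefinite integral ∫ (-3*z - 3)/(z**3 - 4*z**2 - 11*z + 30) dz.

-3*log(z - 5)/4 + 3*log(z - 2)/5 + 3*log(z + 3)/20 + C

Factor the denominator: (z - 5)*(z - 2)*(z + 3).
Partial-fraction decomposition: 3/(20*(z + 3)) + 3/(5*(z - 2)) - 3/(4*(z - 5)).
Integrate each term: A/(z−a) contributes A·log|z−a|.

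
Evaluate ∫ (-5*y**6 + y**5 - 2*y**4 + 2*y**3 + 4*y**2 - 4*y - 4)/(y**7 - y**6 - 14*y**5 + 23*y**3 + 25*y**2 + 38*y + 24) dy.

-1414*log(y - 4)/425 + 2*log(y - 2)/3 + 77*log(y + 1)/150 - 29*log(y + 3)/10 + 2*log(y**2 + 1)/85 - 19*atan(y)/170 + 1/(10*y + 10) + C

Factor the denominator: (y - 4)*(y - 2)*(y + 1)**2*(y + 3)*(y**2 + 1).
Partial-fraction decomposition: (8*y - 19)/(170*(y**2 + 1)) - 29/(10*(y + 3)) + 77/(150*(y + 1)) - 1/(10*(y + 1)**2) + 2/(3*(y - 2)) - 1414/(425*(y - 4)).
Integrate each term; A/(y−a) gives A·log|y−a|; the (By+D)/(y²+p²) term gives a log and an atan.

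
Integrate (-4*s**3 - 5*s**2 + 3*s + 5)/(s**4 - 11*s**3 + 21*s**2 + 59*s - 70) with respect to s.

Factor the denominator: (s - 7)*(s - 5)*(s - 1)*(s + 2).
Partial-fraction decomposition: -11/(189*(s + 2)) - 1/(72*(s - 1)) + 605/(56*(s - 5)) - 1591/(108*(s - 7)).
Integrate each term: A/(s−a) contributes A·log|s−a|.

-1591*log(s - 7)/108 + 605*log(s - 5)/56 - log(s - 1)/72 - 11*log(s + 2)/189 + C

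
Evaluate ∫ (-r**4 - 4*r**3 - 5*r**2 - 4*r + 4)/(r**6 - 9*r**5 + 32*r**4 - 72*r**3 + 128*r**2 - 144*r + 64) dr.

Factor the denominator: (r - 4)*(r - 2)**2*(r - 1)*(r**2 + 4).
Partial-fraction decomposition: -(3*r + 2)/(20*(r**2 + 4)) + 2/(3*(r - 1)) + 2/(r - 2) + 9/(2*(r - 2)**2) - 151/(60*(r - 4)).
Integrate each term; A/(r−a) gives A·log|r−a|; the (Br+D)/(r²+p²) term gives a log and an atan.

-151*log(r - 4)/60 + 2*log(r - 2) + 2*log(r - 1)/3 - 3*log(r**2 + 4)/40 - atan(r/2)/20 - 9/(2*r - 4) + C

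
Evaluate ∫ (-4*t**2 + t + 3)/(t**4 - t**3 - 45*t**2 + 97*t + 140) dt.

Factor the denominator: (t - 5)*(t - 4)*(t + 1)*(t + 7).
Partial-fraction decomposition: 25/(99*(t + 7)) - 1/(90*(t + 1)) + 57/(55*(t - 4)) - 23/(18*(t - 5)).
Integrate each term: A/(t−a) contributes A·log|t−a|.

-23*log(t - 5)/18 + 57*log(t - 4)/55 - log(t + 1)/90 + 25*log(t + 7)/99 + C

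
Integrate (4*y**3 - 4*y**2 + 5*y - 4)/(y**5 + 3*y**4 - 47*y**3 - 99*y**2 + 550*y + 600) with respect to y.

421*log(y - 5)/660 - 104*log(y - 4)/225 - 17*log(y + 1)/600 + 629*log(y + 5)/360 - 521*log(y + 6)/275 + C

Factor the denominator: (y - 5)*(y - 4)*(y + 1)*(y + 5)*(y + 6).
Partial-fraction decomposition: -521/(275*(y + 6)) + 629/(360*(y + 5)) - 17/(600*(y + 1)) - 104/(225*(y - 4)) + 421/(660*(y - 5)).
Integrate each term: A/(y−a) contributes A·log|y−a|.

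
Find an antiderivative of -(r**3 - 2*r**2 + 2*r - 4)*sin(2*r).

Use integration by parts with u = r**3 - 2*r**2 + 2*r - 4, dv = -sin(2*r) dr, so v = cos(2*r)/2.
Apply parts 3 times (tabular method): alternate signs, differentiate u down to 0, integrate dv up.

r**3*cos(2*r)/2 - 3*r**2*sin(2*r)/4 - r**2*cos(2*r) + r*sin(2*r) + r*cos(2*r)/4 - sin(2*r)/8 - 3*cos(2*r)/2 + C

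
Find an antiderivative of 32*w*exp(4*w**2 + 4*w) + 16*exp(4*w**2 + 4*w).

Let u = 4*w**2 + 4*w, so du = (8*w + 4) dw.
Rewriting, the integral becomes 4·∫ e^u du = 4·e^u.
Substituting back, u = 4*w**2 + 4*w.

4*exp(4*w**2 + 4*w) + C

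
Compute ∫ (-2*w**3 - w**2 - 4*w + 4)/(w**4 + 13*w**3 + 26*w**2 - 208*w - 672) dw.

-39*log(w - 4)/220 - 11*log(w + 4)/4 + 106*log(w + 6)/5 - 223*log(w + 7)/11 + C

Factor the denominator: (w - 4)*(w + 4)*(w + 6)*(w + 7).
Partial-fraction decomposition: -223/(11*(w + 7)) + 106/(5*(w + 6)) - 11/(4*(w + 4)) - 39/(220*(w - 4)).
Integrate each term: A/(w−a) contributes A·log|w−a|.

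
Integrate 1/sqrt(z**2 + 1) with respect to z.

log(z + sqrt(z**2 + 1)) + C

Substitute z = tan(θ), so dz = sec(θ)^2 dθ and the radical becomes sqrt(z**2 + 1) = sec(θ) by the Pythagorean identity.
Integrate the resulting trig expression in θ, then back-substitute tan(θ) = z, sec(θ) = sqrt(z**2 + 1) (absorbing any constant into C).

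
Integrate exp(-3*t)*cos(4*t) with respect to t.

Let I denote the integral. Integrate by parts with u = cos(4*t), dv = exp(-3*t) dt, so v = -exp(-3*t)/3: I = -exp(-3*t)*cos(4*t)/3 − (4/3)·∫ exp(-3*t)*sin(4*t) dt.
Apply parts again with u = sin(4*t), dv = exp(-3*t) dt: ∫ exp(-3*t)*sin(4*t) dt = -exp(-3*t)*sin(4*t)/3 + (4/3)·I. Substituting back brings back I: I = 4*exp(-3*t)*sin(4*t)/9 - exp(-3*t)*cos(4*t)/3 − (16/9)·I.
Solving for I: (1 + 16/9)·I equals the remaining terms, so I = (9/25)·(4*exp(-3*t)*sin(4*t)/9 - exp(-3*t)*cos(4*t)/3).

4*exp(-3*t)*sin(4*t)/25 - 3*exp(-3*t)*cos(4*t)/25 + C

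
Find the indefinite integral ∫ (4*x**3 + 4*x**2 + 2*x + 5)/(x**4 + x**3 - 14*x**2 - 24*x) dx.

Factor the denominator: x*(x - 4)*(x + 2)*(x + 3).
Partial-fraction decomposition: 73/(21*(x + 3)) - 5/(4*(x + 2)) + 111/(56*(x - 4)) - 5/(24*x).
Integrate each term: A/(x−a) contributes A·log|x−a|.

-5*log(x)/24 + 111*log(x - 4)/56 - 5*log(x + 2)/4 + 73*log(x + 3)/21 + C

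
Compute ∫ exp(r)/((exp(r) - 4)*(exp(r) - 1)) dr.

Let u = e^r, du = e^r dr.
The integral becomes ∫ du/((u-1)(u-4)); decompose into partial fractions.

log(exp(r) - 4)/3 - log(exp(r) - 1)/3 + C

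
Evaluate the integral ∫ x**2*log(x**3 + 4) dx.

Let u = x**3 + 4, so du = (3*x**2) dx.
The integral becomes (1/3)·∫ log(u) du; integrate by parts with u′=log(u), dv′=du.

x**3*log(x**3 + 4)/3 - x**3/3 + 4*log(x**3 + 4)/3 + C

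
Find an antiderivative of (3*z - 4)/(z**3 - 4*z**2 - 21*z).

4*log(z)/21 + 17*log(z - 7)/70 - 13*log(z + 3)/30 + C

Factor the denominator: z*(z - 7)*(z + 3).
Partial-fraction decomposition: -13/(30*(z + 3)) + 17/(70*(z - 7)) + 4/(21*z).
Integrate each term: A/(z−a) contributes A·log|z−a|.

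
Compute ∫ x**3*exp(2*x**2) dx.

(2*x**2 - 1)*exp(2*x**2)/8 + C

Let u = x², du = 2x dx; rewrite as (1/2)∫ u^1·exp(2u) du.
Now integrate by parts 1 time.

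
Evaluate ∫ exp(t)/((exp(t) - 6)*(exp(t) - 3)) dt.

Let u = e^t, du = e^t dt.
The integral becomes ∫ du/((u-3)(u-6)); decompose into partial fractions.

log(exp(t) - 6)/3 - log(exp(t) - 3)/3 + C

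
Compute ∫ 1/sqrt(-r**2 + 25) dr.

Substitute r = 5·sin(θ), so dr = 5·cos(θ) dθ and the radical becomes sqrt(-r**2 + 25) = 5·cos(θ) by the Pythagorean identity.
Integrate the resulting trig expression in θ, then back-substitute θ = asin(r/5), sin(θ) = r/5, cos(θ) = sqrt(-r**2 + 25)/5 (absorbing any constant into C).

asin(r/5) + C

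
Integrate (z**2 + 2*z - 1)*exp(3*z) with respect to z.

(9*z**2 + 12*z - 13)*exp(3*z)/27 + C

Use integration by parts with u = z**2 + 2*z - 1, dv = exp(3*z) dz, so v = exp(3*z)/3.
Apply parts 2 times (tabular method): alternate signs, differentiate u down to 0, integrate dv up.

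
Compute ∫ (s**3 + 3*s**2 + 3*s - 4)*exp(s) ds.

Use integration by parts with u = s**3 + 3*s**2 + 3*s - 4, dv = exp(s) ds, so v = exp(s).
Apply parts 3 times (tabular method): alternate signs, differentiate u down to 0, integrate dv up.

(s**3 + 3*s - 7)*exp(s) + C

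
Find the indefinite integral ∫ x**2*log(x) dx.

Use integration by parts with u = log(x), dv = x**2 dx.
Then du = 1/x dx and v = x**3/3.

x**3*log(x)/3 - x**3/9 + C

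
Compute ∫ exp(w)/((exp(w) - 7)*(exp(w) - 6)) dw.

log(exp(w) - 7) - log(exp(w) - 6) + C

Let u = e^w, du = e^w dw.
The integral becomes ∫ du/((u-7)(u-6)); decompose into partial fractions.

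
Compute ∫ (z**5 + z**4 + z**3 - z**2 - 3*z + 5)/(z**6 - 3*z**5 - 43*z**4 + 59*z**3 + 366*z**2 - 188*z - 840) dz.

9743*log(z - 7)/9720 - 169*log(z - 3)/400 + 51*log(z - 2)/560 - 10283*log(z + 2)/97200 + 1315*log(z + 5)/3024 - 17/(540*z + 1080) + C

Factor the denominator: (z - 7)*(z - 3)*(z - 2)*(z + 2)**2*(z + 5).
Partial-fraction decomposition: 1315/(3024*(z + 5)) - 10283/(97200*(z + 2)) + 17/(540*(z + 2)**2) + 51/(560*(z - 2)) - 169/(400*(z - 3)) + 9743/(9720*(z - 7)).
Integrate each term; A/(z−a) gives A·log|z−a|; A/(z−a)² gives −A/(z−a).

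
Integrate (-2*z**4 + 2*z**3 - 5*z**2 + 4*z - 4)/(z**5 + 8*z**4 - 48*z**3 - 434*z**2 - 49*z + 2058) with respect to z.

Factor the denominator: (z - 7)*(z - 2)*(z + 3)*(z + 7)**2.
Partial-fraction decomposition: -155839/(127008*(z + 7)) + 5765/(504*(z + 7)**2) - 277/(800*(z + 3)) + 32/(2025*(z - 2)) - 4337/(9800*(z - 7)).
Integrate each term; A/(z−a) gives A·log|z−a|; A/(z−a)² gives −A/(z−a).

-4337*log(z - 7)/9800 + 32*log(z - 2)/2025 - 277*log(z + 3)/800 - 155839*log(z + 7)/127008 - 5765/(504*z + 3528) + C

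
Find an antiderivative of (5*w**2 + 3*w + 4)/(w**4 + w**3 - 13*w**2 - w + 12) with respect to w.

Factor the denominator: (w - 3)*(w - 1)*(w + 1)*(w + 4).
Partial-fraction decomposition: -24/(35*(w + 4)) + 1/(4*(w + 1)) - 3/(5*(w - 1)) + 29/(28*(w - 3)).
Integrate each term: A/(w−a) contributes A·log|w−a|.

29*log(w - 3)/28 - 3*log(w - 1)/5 + log(w + 1)/4 - 24*log(w + 4)/35 + C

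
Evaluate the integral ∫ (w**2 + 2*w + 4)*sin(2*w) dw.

-w**2*cos(2*w)/2 + w*sin(2*w)/2 - w*cos(2*w) + sin(2*w)/2 - 7*cos(2*w)/4 + C

Use integration by parts with u = w**2 + 2*w + 4, dv = sin(2*w) dw, so v = -cos(2*w)/2.
Apply parts 2 times (tabular method): alternate signs, differentiate u down to 0, integrate dv up.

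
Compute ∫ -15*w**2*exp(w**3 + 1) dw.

Let u = w**3 + 1, so du = (3*w**2) dw.
Rewriting, the integral becomes -5·∫ e^u du = -5·e^u.
Substituting back, u = w**3 + 1.

-5*exp(w**3 + 1) + C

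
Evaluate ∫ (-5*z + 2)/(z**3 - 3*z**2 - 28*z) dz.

Factor the denominator: z*(z - 7)*(z + 4).
Partial-fraction decomposition: 1/(2*(z + 4)) - 3/(7*(z - 7)) - 1/(14*z).
Integrate each term: A/(z−a) contributes A·log|z−a|.

-log(z)/14 - 3*log(z - 7)/7 + log(z + 4)/2 + C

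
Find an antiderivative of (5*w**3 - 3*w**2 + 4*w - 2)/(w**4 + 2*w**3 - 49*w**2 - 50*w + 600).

Factor the denominator: (w - 5)*(w - 4)*(w + 5)*(w + 6).
Partial-fraction decomposition: 607/(55*(w + 6)) - 361/(45*(w + 5)) - 143/(45*(w - 4)) + 284/(55*(w - 5)).
Integrate each term: A/(w−a) contributes A·log|w−a|.

284*log(w - 5)/55 - 143*log(w - 4)/45 - 361*log(w + 5)/45 + 607*log(w + 6)/55 + C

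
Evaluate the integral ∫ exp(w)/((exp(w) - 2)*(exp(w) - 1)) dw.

Let u = e^w, du = e^w dw.
The integral becomes ∫ du/((u-1)(u-2)); decompose into partial fractions.

log(exp(w) - 2) - log(exp(w) - 1) + C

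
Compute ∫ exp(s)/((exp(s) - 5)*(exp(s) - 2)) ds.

log(exp(s) - 5)/3 - log(exp(s) - 2)/3 + C

Let u = e^s, du = e^s ds.
The integral becomes ∫ du/((u-5)(u-2)); decompose into partial fractions.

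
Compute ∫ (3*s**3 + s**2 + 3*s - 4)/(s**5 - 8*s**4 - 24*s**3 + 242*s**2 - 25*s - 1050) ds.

365*log(s - 7)/288 - 411*log(s - 5)/280 + 19*log(s - 3)/64 + 2*log(s + 2)/63 - 41*log(s + 5)/320 + C

Factor the denominator: (s - 7)*(s - 5)*(s - 3)*(s + 2)*(s + 5).
Partial-fraction decomposition: -41/(320*(s + 5)) + 2/(63*(s + 2)) + 19/(64*(s - 3)) - 411/(280*(s - 5)) + 365/(288*(s - 7)).
Integrate each term: A/(s−a) contributes A·log|s−a|.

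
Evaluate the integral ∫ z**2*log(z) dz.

z**3*log(z)/3 - z**3/9 + C

Use integration by parts with u = log(z), dv = z**2 dz.
Then du = 1/z dz and v = z**3/3.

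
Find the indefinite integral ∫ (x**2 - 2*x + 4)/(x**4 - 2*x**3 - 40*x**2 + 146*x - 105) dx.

Factor the denominator: (x - 5)*(x - 3)*(x - 1)*(x + 7).
Partial-fraction decomposition: -67/(960*(x + 7)) + 3/(64*(x - 1)) - 7/(40*(x - 3)) + 19/(96*(x - 5)).
Integrate each term: A/(x−a) contributes A·log|x−a|.

19*log(x - 5)/96 - 7*log(x - 3)/40 + 3*log(x - 1)/64 - 67*log(x + 7)/960 + C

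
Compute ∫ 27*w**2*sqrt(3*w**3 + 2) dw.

2*(3*w**3 + 2)**(3/2) + C

Let u = 3*w**3 + 2, so du = (9*w**2) dw.
Rewriting, the integral becomes 3·∫ √u du = 3·(2/3)u^(3/2).
Substituting back, u = 3*w**3 + 2.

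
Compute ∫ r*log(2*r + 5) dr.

r**2*log(2*r + 5)/2 - r**2/4 + 5*r/4 - 25*log(2*r + 5)/8 + C

Use integration by parts with u = log(2*r + 5), dv = r dr.
Then du = 2/(2*r + 5) dr and v = r**2/2.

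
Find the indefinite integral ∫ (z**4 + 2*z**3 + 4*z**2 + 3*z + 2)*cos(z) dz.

z**4*sin(z) + 2*z**3*sin(z) + 4*z**3*cos(z) - 8*z**2*sin(z) + 6*z**2*cos(z) - 9*z*sin(z) - 16*z*cos(z) + 18*sin(z) - 9*cos(z) + C

Use integration by parts with u = z**4 + 2*z**3 + 4*z**2 + 3*z + 2, dv = cos(z) dz, so v = sin(z).
Apply parts 4 times (tabular method): alternate signs, differentiate u down to 0, integrate dv up.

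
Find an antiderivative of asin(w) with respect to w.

Use integration by parts with u = arcsin(w), dv = dw.
Then du = 1/sqrt(-w**2 + 1) dw.

w*asin(w) + sqrt(-w**2 + 1) + C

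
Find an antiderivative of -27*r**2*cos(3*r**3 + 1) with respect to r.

Let u = 3*r**3 + 1, so du = (9*r**2) dr.
Rewriting, the integral becomes -3·∫ cos(u) du = -3·sin(u).
Substituting back, u = 3*r**3 + 1.

-3*sin(3*r**3 + 1) + C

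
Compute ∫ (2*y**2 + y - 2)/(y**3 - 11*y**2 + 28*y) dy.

Factor the denominator: y*(y - 7)*(y - 4).
Partial-fraction decomposition: -17/(6*(y - 4)) + 103/(21*(y - 7)) - 1/(14*y).
Integrate each term: A/(y−a) contributes A·log|y−a|.

-log(y)/14 + 103*log(y - 7)/21 - 17*log(y - 4)/6 + C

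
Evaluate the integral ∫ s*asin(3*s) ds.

s**2*asin(3*s)/2 + s*sqrt(-9*s**2 + 1)/12 - asin(3*s)/36 + C

Use integration by parts with u = arcsin(3*s), dv = s ds.
Then du = 3/sqrt(-9*s**2 + 1) ds.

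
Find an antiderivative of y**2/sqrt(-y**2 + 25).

Substitute y = 5·sin(θ), so dy = 5·cos(θ) dθ and the radical becomes sqrt(-y**2 + 25) = 5·cos(θ) by the Pythagorean identity.
Integrate the resulting trig expression in θ, then back-substitute θ = asin(y/5), sin(θ) = y/5, cos(θ) = sqrt(-y**2 + 25)/5 (absorbing any constant into C).

-y*sqrt(-y**2 + 25)/2 + 25*asin(y/5)/2 + C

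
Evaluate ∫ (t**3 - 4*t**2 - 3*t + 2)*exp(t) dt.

Use integration by parts with u = t**3 - 4*t**2 - 3*t + 2, dv = exp(t) dt, so v = exp(t).
Apply parts 3 times (tabular method): alternate signs, differentiate u down to 0, integrate dv up.

(t**3 - 7*t**2 + 11*t - 9)*exp(t) + C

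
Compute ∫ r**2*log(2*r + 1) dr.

r**3*log(2*r + 1)/3 - r**3/9 + r**2/12 - r/12 + log(2*r + 1)/24 + C

Use integration by parts with u = log(2*r + 1), dv = r**2 dr.
Then du = 2/(2*r + 1) dr and v = r**3/3.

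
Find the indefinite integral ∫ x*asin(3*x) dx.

Use integration by parts with u = arcsin(3*x), dv = x dx.
Then du = 3/sqrt(-9*x**2 + 1) dx.

x**2*asin(3*x)/2 + x*sqrt(-9*x**2 + 1)/12 - asin(3*x)/36 + C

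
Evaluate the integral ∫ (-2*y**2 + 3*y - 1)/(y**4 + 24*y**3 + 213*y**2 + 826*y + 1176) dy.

Factor the denominator: (y + 4)*(y + 6)*(y + 7)**2.
Partial-fraction decomposition: -43/(y + 7) - 40/(y + 7)**2 + 91/(2*(y + 6)) - 5/(2*(y + 4)).
Integrate each term; A/(y−a) gives A·log|y−a|; A/(y−a)² gives −A/(y−a).

-5*log(y + 4)/2 + 91*log(y + 6)/2 - 43*log(y + 7) + 40/(y + 7) + C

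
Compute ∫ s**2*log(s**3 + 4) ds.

s**3*log(s**3 + 4)/3 - s**3/3 + 4*log(s**3 + 4)/3 + C

Let u = s**3 + 4, so du = (3*s**2) ds.
The integral becomes (1/3)·∫ log(u) du; integrate by parts with u′=log(u), dv′=du.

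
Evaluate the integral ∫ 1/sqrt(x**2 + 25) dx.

log(x + sqrt(x**2 + 25)) + C

Substitute x = 5·tan(θ), so dx = 5·sec(θ)^2 dθ and the radical becomes sqrt(x**2 + 25) = 5·sec(θ) by the Pythagorean identity.
Integrate the resulting trig expression in θ, then back-substitute tan(θ) = x/5, sec(θ) = sqrt(x**2 + 25)/5 (absorbing any constant into C).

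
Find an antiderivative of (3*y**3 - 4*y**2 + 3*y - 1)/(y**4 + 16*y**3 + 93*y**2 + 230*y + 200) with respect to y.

Factor the denominator: (y + 2)*(y + 4)*(y + 5)**2.
Partial-fraction decomposition: -1160/(9*(y + 5)) - 491/(3*(y + 5)**2) + 269/(2*(y + 4)) - 47/(18*(y + 2)).
Integrate each term; A/(y−a) gives A·log|y−a|; A/(y−a)² gives −A/(y−a).

-47*log(y + 2)/18 + 269*log(y + 4)/2 - 1160*log(y + 5)/9 + 491/(3*y + 15) + C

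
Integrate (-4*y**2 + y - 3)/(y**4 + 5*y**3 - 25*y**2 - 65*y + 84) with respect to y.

-3*log(y - 4)/11 + log(y - 1)/16 - 3*log(y + 3)/8 + 103*log(y + 7)/176 + C

Factor the denominator: (y - 4)*(y - 1)*(y + 3)*(y + 7).
Partial-fraction decomposition: 103/(176*(y + 7)) - 3/(8*(y + 3)) + 1/(16*(y - 1)) - 3/(11*(y - 4)).
Integrate each term: A/(y−a) contributes A·log|y−a|.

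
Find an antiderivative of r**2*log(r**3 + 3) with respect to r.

r**3*log(r**3 + 3)/3 - r**3/3 + log(r**3 + 3) + C

Let u = r**3 + 3, so du = (3*r**2) dr.
The integral becomes (1/3)·∫ log(u) du; integrate by parts with u′=log(u), dv′=du.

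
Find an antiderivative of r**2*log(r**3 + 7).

r**3*log(r**3 + 7)/3 - r**3/3 + 7*log(r**3 + 7)/3 + C

Let u = r**3 + 7, so du = (3*r**2) dr.
The integral becomes (1/3)·∫ log(u) du; integrate by parts with u′=log(u), dv′=du.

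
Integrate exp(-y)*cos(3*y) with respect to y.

Let I denote the integral. Integrate by parts with u = cos(3*y), dv = exp(-y) dy, so v = -exp(-y): I = -exp(-y)*cos(3*y) − 3·∫ exp(-y)*sin(3*y) dy.
Apply parts again with u = sin(3*y), dv = exp(-y) dy: ∫ exp(-y)*sin(3*y) dy = -exp(-y)*sin(3*y) + 3·I. Substituting back brings back I: I = 3*exp(-y)*sin(3*y) - exp(-y)*cos(3*y) − 9·I.
Solving for I: (1 + 9)·I equals the remaining terms, so I = (1/10)·(3*exp(-y)*sin(3*y) - exp(-y)*cos(3*y)).

3*exp(-y)*sin(3*y)/10 - exp(-y)*cos(3*y)/10 + C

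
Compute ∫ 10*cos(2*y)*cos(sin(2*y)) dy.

5*sin(sin(2*y)) + C

Let u = sin(2*y), so du = (2*cos(2*y)) dy.
Rewriting, the integral becomes 5·∫ cos(u) du = 5·sin(u).
Substituting back, u = sin(2*y).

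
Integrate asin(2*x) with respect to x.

Use integration by parts with u = arcsin(2*x), dv = dx.
Then du = 2/sqrt(-4*x**2 + 1) dx.

x*asin(2*x) + sqrt(-4*x**2 + 1)/2 + C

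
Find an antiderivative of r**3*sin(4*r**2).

Let u = r², du = 2r dr; rewrite as (1/2)∫ u^1·sin(4u) du.
Now integrate by parts 1 time.

-r**2*cos(4*r**2)/8 + sin(4*r**2)/32 + C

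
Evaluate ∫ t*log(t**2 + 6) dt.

t**2*log(t**2 + 6)/2 - t**2/2 + 3*log(t**2 + 6) + C

Let u = t**2 + 6, so du = (2*t) dt.
The integral becomes (1/2)·∫ log(u) du; integrate by parts with u′=log(u), dv′=du.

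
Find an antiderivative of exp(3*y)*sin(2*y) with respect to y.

3*exp(3*y)*sin(2*y)/13 - 2*exp(3*y)*cos(2*y)/13 + C

Let I denote the integral. Integrate by parts with u = sin(2*y), dv = exp(3*y) dy, so v = exp(3*y)/3: I = exp(3*y)*sin(2*y)/3 − (2/3)·∫ exp(3*y)*cos(2*y) dy.
Apply parts again with u = cos(2*y), dv = exp(3*y) dy: ∫ exp(3*y)*cos(2*y) dy = exp(3*y)*cos(2*y)/3 + (2/3)·I. Substituting back brings back I: I = exp(3*y)*sin(2*y)/3 - 2*exp(3*y)*cos(2*y)/9 − (4/9)·I.
Solving for I: (1 + 4/9)·I equals the remaining terms, so I = (9/13)·(exp(3*y)*sin(2*y)/3 - 2*exp(3*y)*cos(2*y)/9).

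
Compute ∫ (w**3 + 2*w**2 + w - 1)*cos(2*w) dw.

Use integration by parts with u = w**3 + 2*w**2 + w - 1, dv = cos(2*w) dw, so v = sin(2*w)/2.
Apply parts 3 times (tabular method): alternate signs, differentiate u down to 0, integrate dv up.

w**3*sin(2*w)/2 + w**2*sin(2*w) + 3*w**2*cos(2*w)/4 - w*sin(2*w)/4 + w*cos(2*w) - sin(2*w) - cos(2*w)/8 + C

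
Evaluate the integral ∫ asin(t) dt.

Use integration by parts with u = arcsin(t), dv = dt.
Then du = 1/sqrt(-t**2 + 1) dt.

t*asin(t) + sqrt(-t**2 + 1) + C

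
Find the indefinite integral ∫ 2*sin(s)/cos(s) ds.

-2*log(cos(s)) + C

Let u = cos(s), so du = (-sin(s)) ds.
Rewriting, the integral becomes -2·∫ 1/u du = -2·log(u).
Substituting back, u = cos(s).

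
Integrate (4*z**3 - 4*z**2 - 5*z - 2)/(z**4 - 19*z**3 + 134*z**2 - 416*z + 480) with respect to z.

172*log(z - 6) - 373*log(z - 5) + 205*log(z - 4) - 85/(z - 4) + C

Factor the denominator: (z - 6)*(z - 5)*(z - 4)**2.
Partial-fraction decomposition: 205/(z - 4) + 85/(z - 4)**2 - 373/(z - 5) + 172/(z - 6).
Integrate each term; A/(z−a) gives A·log|z−a|; A/(z−a)² gives −A/(z−a).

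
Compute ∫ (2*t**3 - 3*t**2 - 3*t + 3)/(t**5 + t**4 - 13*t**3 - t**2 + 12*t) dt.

log(t)/4 + log(t - 3)/8 + log(t - 1)/20 - log(t + 1)/24 - 23*log(t + 4)/60 + C

Factor the denominator: t*(t - 3)*(t - 1)*(t + 1)*(t + 4).
Partial-fraction decomposition: -23/(60*(t + 4)) - 1/(24*(t + 1)) + 1/(20*(t - 1)) + 1/(8*(t - 3)) + 1/(4*t).
Integrate each term: A/(t−a) contributes A·log|t−a|.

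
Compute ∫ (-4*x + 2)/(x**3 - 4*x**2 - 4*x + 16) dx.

-7*log(x - 4)/6 + 3*log(x - 2)/4 + 5*log(x + 2)/12 + C

Factor the denominator: (x - 4)*(x - 2)*(x + 2).
Partial-fraction decomposition: 5/(12*(x + 2)) + 3/(4*(x - 2)) - 7/(6*(x - 4)).
Integrate each term: A/(x−a) contributes A·log|x−a|.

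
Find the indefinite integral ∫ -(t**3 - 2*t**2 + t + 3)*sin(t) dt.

Use integration by parts with u = t**3 - 2*t**2 + t + 3, dv = -sin(t) dt, so v = cos(t).
Apply parts 3 times (tabular method): alternate signs, differentiate u down to 0, integrate dv up.

t**3*cos(t) - 3*t**2*sin(t) - 2*t**2*cos(t) + 4*t*sin(t) - 5*t*cos(t) + 5*sin(t) + 7*cos(t) + C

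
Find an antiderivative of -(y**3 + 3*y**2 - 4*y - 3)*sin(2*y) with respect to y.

y**3*cos(2*y)/2 - 3*y**2*sin(2*y)/4 + 3*y**2*cos(2*y)/2 - 3*y*sin(2*y)/2 - 11*y*cos(2*y)/4 + 11*sin(2*y)/8 - 9*cos(2*y)/4 + C

Use integration by parts with u = y**3 + 3*y**2 - 4*y - 3, dv = -sin(2*y) dy, so v = cos(2*y)/2.
Apply parts 3 times (tabular method): alternate signs, differentiate u down to 0, integrate dv up.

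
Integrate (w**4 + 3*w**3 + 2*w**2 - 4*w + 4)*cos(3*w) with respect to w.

Use integration by parts with u = w**4 + 3*w**3 + 2*w**2 - 4*w + 4, dv = cos(3*w) dw, so v = sin(3*w)/3.
Apply parts 4 times (tabular method): alternate signs, differentiate u down to 0, integrate dv up.

w**4*sin(3*w)/3 + w**3*sin(3*w) + 4*w**3*cos(3*w)/9 + 2*w**2*sin(3*w)/9 + w**2*cos(3*w) - 2*w*sin(3*w) + 4*w*cos(3*w)/27 + 104*sin(3*w)/81 - 2*cos(3*w)/3 + C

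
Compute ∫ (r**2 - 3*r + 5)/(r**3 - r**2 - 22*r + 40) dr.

log(r - 4)/2 - 3*log(r - 2)/14 + 5*log(r + 5)/7 + C

Factor the denominator: (r - 4)*(r - 2)*(r + 5).
Partial-fraction decomposition: 5/(7*(r + 5)) - 3/(14*(r - 2)) + 1/(2*(r - 4)).
Integrate each term: A/(r−a) contributes A·log|r−a|.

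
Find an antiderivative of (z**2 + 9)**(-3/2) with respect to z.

z/(9*sqrt(z**2 + 9)) + C

Substitute z = 3·tan(θ), so dz = 3·sec(θ)^2 dθ and the radical becomes sqrt(z**2 + 9) = 3·sec(θ) by the Pythagorean identity.
Integrate the resulting trig expression in θ, then back-substitute tan(θ) = z/3, sec(θ) = sqrt(z**2 + 9)/3 (absorbing any constant into C).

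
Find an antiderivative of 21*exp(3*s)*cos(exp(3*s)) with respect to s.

7*sin(exp(3*s)) + C

Let u = exp(3*s), so du = (3*exp(3*s)) ds.
Rewriting, the integral becomes 7·∫ cos(u) du = 7·sin(u).
Substituting back, u = exp(3*s).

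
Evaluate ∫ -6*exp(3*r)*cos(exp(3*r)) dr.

-2*sin(exp(3*r)) + C

Let u = exp(3*r), so du = (3*exp(3*r)) dr.
Rewriting, the integral becomes -2·∫ cos(u) du = -2·sin(u).
Substituting back, u = exp(3*r).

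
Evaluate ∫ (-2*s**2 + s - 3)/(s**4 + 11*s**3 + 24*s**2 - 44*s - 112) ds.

Factor the denominator: (s - 2)*(s + 2)*(s + 4)*(s + 7).
Partial-fraction decomposition: 4/(5*(s + 7)) - 13/(12*(s + 4)) + 13/(40*(s + 2)) - 1/(24*(s - 2)).
Integrate each term: A/(s−a) contributes A·log|s−a|.

-log(s - 2)/24 + 13*log(s + 2)/40 - 13*log(s + 4)/12 + 4*log(s + 7)/5 + C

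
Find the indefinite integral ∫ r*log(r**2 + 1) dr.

r**2*log(r**2 + 1)/2 - r**2/2 + log(r**2 + 1)/2 + C

Let u = r**2 + 1, so du = (2*r) dr.
The integral becomes (1/2)·∫ log(u) du; integrate by parts with u′=log(u), dv′=du.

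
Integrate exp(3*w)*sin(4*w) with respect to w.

Let I denote the integral. Integrate by parts with u = sin(4*w), dv = exp(3*w) dw, so v = exp(3*w)/3: I = exp(3*w)*sin(4*w)/3 − (4/3)·∫ exp(3*w)*cos(4*w) dw.
Apply parts again with u = cos(4*w), dv = exp(3*w) dw: ∫ exp(3*w)*cos(4*w) dw = exp(3*w)*cos(4*w)/3 + (4/3)·I. Substituting back brings back I: I = exp(3*w)*sin(4*w)/3 - 4*exp(3*w)*cos(4*w)/9 − (16/9)·I.
Solving for I: (1 + 16/9)·I equals the remaining terms, so I = (9/25)·(exp(3*w)*sin(4*w)/3 - 4*exp(3*w)*cos(4*w)/9).

3*exp(3*w)*sin(4*w)/25 - 4*exp(3*w)*cos(4*w)/25 + C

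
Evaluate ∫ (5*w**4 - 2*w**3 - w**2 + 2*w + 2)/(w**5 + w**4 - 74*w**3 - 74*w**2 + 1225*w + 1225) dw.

Factor the denominator: (w - 7)*(w - 5)*(w + 1)*(w + 5)*(w + 7).
Partial-fraction decomposition: 2105/(336*(w + 7)) - 557/(160*(w + 5)) + 1/(192*(w + 1)) - 159/(80*(w - 5)) + 1881/(448*(w - 7)).
Integrate each term: A/(w−a) contributes A·log|w−a|.

1881*log(w - 7)/448 - 159*log(w - 5)/80 + log(w + 1)/192 - 557*log(w + 5)/160 + 2105*log(w + 7)/336 + C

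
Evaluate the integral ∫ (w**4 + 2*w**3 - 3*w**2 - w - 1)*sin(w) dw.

Use integration by parts with u = w**4 + 2*w**3 - 3*w**2 - w - 1, dv = sin(w) dw, so v = -cos(w).
Apply parts 4 times (tabular method): alternate signs, differentiate u down to 0, integrate dv up.

-w**4*cos(w) + 4*w**3*sin(w) - 2*w**3*cos(w) + 6*w**2*sin(w) + 15*w**2*cos(w) - 30*w*sin(w) + 13*w*cos(w) - 13*sin(w) - 29*cos(w) + C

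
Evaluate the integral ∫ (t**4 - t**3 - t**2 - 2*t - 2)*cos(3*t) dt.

t**4*sin(3*t)/3 - t**3*sin(3*t)/3 + 4*t**3*cos(3*t)/9 - 7*t**2*sin(3*t)/9 - t**2*cos(3*t)/3 - 4*t*sin(3*t)/9 - 14*t*cos(3*t)/27 - 40*sin(3*t)/81 - 4*cos(3*t)/27 + C

Use integration by parts with u = t**4 - t**3 - t**2 - 2*t - 2, dv = cos(3*t) dt, so v = sin(3*t)/3.
Apply parts 4 times (tabular method): alternate signs, differentiate u down to 0, integrate dv up.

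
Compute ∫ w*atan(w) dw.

Use integration by parts with u = arctan(w), dv = w dw.
Then du = 1/(w**2 + 1) dw.

w**2*atan(w)/2 - w/2 + atan(w)/2 + C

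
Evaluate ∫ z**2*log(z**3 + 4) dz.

Let u = z**3 + 4, so du = (3*z**2) dz.
The integral becomes (1/3)·∫ log(u) du; integrate by parts with u′=log(u), dv′=du.

z**3*log(z**3 + 4)/3 - z**3/3 + 4*log(z**3 + 4)/3 + C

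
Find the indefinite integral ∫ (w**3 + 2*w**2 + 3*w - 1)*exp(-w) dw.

(-w**3 - 5*w**2 - 13*w - 12)*exp(-w) + C

Use integration by parts with u = w**3 + 2*w**2 + 3*w - 1, dv = exp(-w) dw, so v = -exp(-w).
Apply parts 3 times (tabular method): alternate signs, differentiate u down to 0, integrate dv up.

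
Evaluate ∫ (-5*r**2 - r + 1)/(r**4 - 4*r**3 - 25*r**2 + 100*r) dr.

Factor the denominator: r*(r - 5)*(r - 4)*(r + 5).
Partial-fraction decomposition: 119/(450*(r + 5)) + 83/(36*(r - 4)) - 129/(50*(r - 5)) + 1/(100*r).
Integrate each term: A/(r−a) contributes A·log|r−a|.

log(r)/100 - 129*log(r - 5)/50 + 83*log(r - 4)/36 + 119*log(r + 5)/450 + C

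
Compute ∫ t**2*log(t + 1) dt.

Use integration by parts with u = log(t + 1), dv = t**2 dt.
Then du = 1/(t + 1) dt and v = t**3/3.

t**3*log(t + 1)/3 - t**3/9 + t**2/6 - t/3 + log(t + 1)/3 + C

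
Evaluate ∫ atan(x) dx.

Use integration by parts with u = arctan(x), dv = dx.
Then du = 1/(x**2 + 1) dx.

x*atan(x) - log(x**2 + 1)/2 + C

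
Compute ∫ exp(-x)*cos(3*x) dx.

3*exp(-x)*sin(3*x)/10 - exp(-x)*cos(3*x)/10 + C

Let I denote the integral. Integrate by parts with u = cos(3*x), dv = exp(-x) dx, so v = -exp(-x): I = -exp(-x)*cos(3*x) − 3·∫ exp(-x)*sin(3*x) dx.
Apply parts again with u = sin(3*x), dv = exp(-x) dx: ∫ exp(-x)*sin(3*x) dx = -exp(-x)*sin(3*x) + 3·I. Substituting back brings back I: I = 3*exp(-x)*sin(3*x) - exp(-x)*cos(3*x) − 9·I.
Solving for I: (1 + 9)·I equals the remaining terms, so I = (1/10)·(3*exp(-x)*sin(3*x) - exp(-x)*cos(3*x)).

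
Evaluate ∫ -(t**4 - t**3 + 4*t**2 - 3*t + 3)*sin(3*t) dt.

t**4*cos(3*t)/3 - 4*t**3*sin(3*t)/9 - t**3*cos(3*t)/3 + t**2*sin(3*t)/3 + 8*t**2*cos(3*t)/9 - 16*t*sin(3*t)/27 - 7*t*cos(3*t)/9 + 7*sin(3*t)/27 + 65*cos(3*t)/81 + C

Use integration by parts with u = t**4 - t**3 + 4*t**2 - 3*t + 3, dv = -sin(3*t) dt, so v = cos(3*t)/3.
Apply parts 4 times (tabular method): alternate signs, differentiate u down to 0, integrate dv up.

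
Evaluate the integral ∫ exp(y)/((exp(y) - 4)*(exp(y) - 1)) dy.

Let u = e^y, du = e^y dy.
The integral becomes ∫ du/((u-4)(u-1)); decompose into partial fractions.

log(exp(y) - 4)/3 - log(exp(y) - 1)/3 + C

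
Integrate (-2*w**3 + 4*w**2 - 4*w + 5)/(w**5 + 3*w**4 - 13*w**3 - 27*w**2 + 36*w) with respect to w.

5*log(w)/36 - 25*log(w - 3)/252 - 3*log(w - 1)/40 - 107*log(w + 3)/72 + 213*log(w + 4)/140 + C

Factor the denominator: w*(w - 3)*(w - 1)*(w + 3)*(w + 4).
Partial-fraction decomposition: 213/(140*(w + 4)) - 107/(72*(w + 3)) - 3/(40*(w - 1)) - 25/(252*(w - 3)) + 5/(36*w).
Integrate each term: A/(w−a) contributes A·log|w−a|.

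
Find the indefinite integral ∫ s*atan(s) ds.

Use integration by parts with u = arctan(s), dv = s ds.
Then du = 1/(s**2 + 1) ds.

s**2*atan(s)/2 - s/2 + atan(s)/2 + C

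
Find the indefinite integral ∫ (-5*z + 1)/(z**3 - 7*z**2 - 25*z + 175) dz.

Factor the denominator: (z - 7)*(z - 5)*(z + 5).
Partial-fraction decomposition: 13/(60*(z + 5)) + 6/(5*(z - 5)) - 17/(12*(z - 7)).
Integrate each term: A/(z−a) contributes A·log|z−a|.

-17*log(z - 7)/12 + 6*log(z - 5)/5 + 13*log(z + 5)/60 + C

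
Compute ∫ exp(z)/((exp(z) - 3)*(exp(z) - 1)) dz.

Let u = e^z, du = e^z dz.
The integral becomes ∫ du/((u-3)(u-1)); decompose into partial fractions.

log(exp(z) - 3)/2 - log(exp(z) - 1)/2 + C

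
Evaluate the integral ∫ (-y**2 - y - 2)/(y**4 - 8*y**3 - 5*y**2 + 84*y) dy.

Factor the denominator: y*(y - 7)*(y - 4)*(y + 3).
Partial-fraction decomposition: 4/(105*(y + 3)) + 11/(42*(y - 4)) - 29/(105*(y - 7)) - 1/(42*y).
Integrate each term: A/(y−a) contributes A·log|y−a|.

-log(y)/42 - 29*log(y - 7)/105 + 11*log(y - 4)/42 + 4*log(y + 3)/105 + C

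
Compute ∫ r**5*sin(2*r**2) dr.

-r**4*cos(2*r**2)/4 + r**2*sin(2*r**2)/4 + cos(2*r**2)/8 + C

Let u = r², du = 2r dr; rewrite as (1/2)∫ u^2·sin(2u) du.
Now integrate by parts 2 times.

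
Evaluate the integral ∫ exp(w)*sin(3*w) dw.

Let I denote the integral. Integrate by parts with u = sin(3*w), dv = exp(w) dw, so v = exp(w): I = exp(w)*sin(3*w) − 3·∫ exp(w)*cos(3*w) dw.
Apply parts again with u = cos(3*w), dv = exp(w) dw: ∫ exp(w)*cos(3*w) dw = exp(w)*cos(3*w) + 3·I. Substituting back brings back I: I = exp(w)*sin(3*w) - 3*exp(w)*cos(3*w) − 9·I.
Solving for I: (1 + 9)·I equals the remaining terms, so I = (1/10)·(exp(w)*sin(3*w) - 3*exp(w)*cos(3*w)).

exp(w)*sin(3*w)/10 - 3*exp(w)*cos(3*w)/10 + C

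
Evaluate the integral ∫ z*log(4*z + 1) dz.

z**2*log(4*z + 1)/2 - z**2/4 + z/8 - log(4*z + 1)/32 + C

Use integration by parts with u = log(4*z + 1), dv = z dz.
Then du = 4/(4*z + 1) dz and v = z**2/2.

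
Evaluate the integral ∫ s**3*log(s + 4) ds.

Use integration by parts with u = log(s + 4), dv = s**3 ds.
Then du = 1/(s + 4) ds and v = s**4/4.

s**4*log(s + 4)/4 - s**4/16 + s**3/3 - 2*s**2 + 16*s - 64*log(s + 4) + C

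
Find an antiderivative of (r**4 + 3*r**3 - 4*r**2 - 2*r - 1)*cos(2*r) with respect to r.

Use integration by parts with u = r**4 + 3*r**3 - 4*r**2 - 2*r - 1, dv = cos(2*r) dr, so v = sin(2*r)/2.
Apply parts 4 times (tabular method): alternate signs, differentiate u down to 0, integrate dv up.

r**4*sin(2*r)/2 + 3*r**3*sin(2*r)/2 + r**3*cos(2*r) - 7*r**2*sin(2*r)/2 + 9*r**2*cos(2*r)/4 - 13*r*sin(2*r)/4 - 7*r*cos(2*r)/2 + 5*sin(2*r)/4 - 13*cos(2*r)/8 + C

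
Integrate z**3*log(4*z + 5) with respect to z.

z**4*log(4*z + 5)/4 - z**4/16 + 5*z**3/48 - 25*z**2/128 + 125*z/256 - 625*log(4*z + 5)/1024 + C

Use integration by parts with u = log(4*z + 5), dv = z**3 dz.
Then du = 4/(4*z + 5) dz and v = z**4/4.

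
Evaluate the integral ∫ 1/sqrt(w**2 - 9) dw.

log(w + sqrt(w**2 - 9)) + C

Substitute w = 3·sec(θ), so dw = 3·sec(θ)*tan(θ) dθ and the radical becomes sqrt(w**2 - 9) = 3·tan(θ) by the Pythagorean identity.
Integrate the resulting trig expression in θ, then back-substitute sec(θ) = w/3, tan(θ) = sqrt(w**2 - 9)/3 (absorbing any constant into C).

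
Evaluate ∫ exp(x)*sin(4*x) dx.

exp(x)*sin(4*x)/17 - 4*exp(x)*cos(4*x)/17 + C

Let I denote the integral. Integrate by parts with u = sin(4*x), dv = exp(x) dx, so v = exp(x): I = exp(x)*sin(4*x) − 4·∫ exp(x)*cos(4*x) dx.
Apply parts again with u = cos(4*x), dv = exp(x) dx: ∫ exp(x)*cos(4*x) dx = exp(x)*cos(4*x) + 4·I. Substituting back brings back I: I = exp(x)*sin(4*x) - 4*exp(x)*cos(4*x) − 16·I.
Solving for I: (1 + 16)·I equals the remaining terms, so I = (1/17)·(exp(x)*sin(4*x) - 4*exp(x)*cos(4*x)).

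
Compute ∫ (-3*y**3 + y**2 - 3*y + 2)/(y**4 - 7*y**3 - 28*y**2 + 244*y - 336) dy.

Factor the denominator: (y - 7)*(y - 4)*(y - 2)*(y + 6).
Partial-fraction decomposition: -44/(65*(y + 6)) - 3/(10*(y - 2)) + 31/(10*(y - 4)) - 333/(65*(y - 7)).
Integrate each term: A/(y−a) contributes A·log|y−a|.

-333*log(y - 7)/65 + 31*log(y - 4)/10 - 3*log(y - 2)/10 - 44*log(y + 6)/65 + C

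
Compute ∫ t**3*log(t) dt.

t**4*log(t)/4 - t**4/16 + C

Use integration by parts with u = log(t), dv = t**3 dt.
Then du = 1/t dt and v = t**4/4.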